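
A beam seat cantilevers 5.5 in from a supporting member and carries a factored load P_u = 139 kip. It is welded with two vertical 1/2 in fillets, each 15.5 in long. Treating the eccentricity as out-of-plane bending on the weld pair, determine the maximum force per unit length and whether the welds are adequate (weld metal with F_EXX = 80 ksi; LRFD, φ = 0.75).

L_w = 2 × 15.5 = 31 in; section modulus (unit throat) S = 2 × L²/6 = 80.08 in².
Direct shear f_v = P/L_w = 139/31 = 4.484 kip/in.
Moment M = P × e = 139 × 5.5 = 764.5 kip·in; bending f_b = M/S = 9.546 kip/in.
f_max = √(f_v² + f_b²) = √(4.484² + 9.546²) = 10.55 kip/in.
φr_n = 0.75 × 0.6 × 80 × (0.707 × 0.5) = 12.73 kip/in → adequate.

f_max ≈ 10.5 kip/in; adequate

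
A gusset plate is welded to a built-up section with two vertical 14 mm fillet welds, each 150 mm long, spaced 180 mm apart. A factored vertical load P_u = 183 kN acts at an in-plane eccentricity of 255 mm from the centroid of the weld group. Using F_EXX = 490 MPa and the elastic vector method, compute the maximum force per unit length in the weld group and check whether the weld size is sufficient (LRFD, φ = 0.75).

f_max ≈ 2330 N/mm; NOT adequate

Total weld length L_w = 300 mm. Treat welds as unit-width lines.
Polar moment about centroid: J = 2[d³/12 + d(b/2)²] = 2[150³/12 + 150×90²] = 2992000 mm³.
Direct shear f_v = P/L_w = 183×10³ / 300 = 610 N/mm (vertical).
Torsion M = P·e = 183×10³ × 255 = 46665000 N·mm.
Critical point at (x, y) = (90, 75) from centroid. f_tx = M·y/J = 1170 N/mm; f_ty = M·x/J = 1403 N/mm.
Resultant f_max = √[f_tx² + (f_v + f_ty)²] = √[1170² + (610 + 1403)²] = 2328 N/mm.
Capacity per unit length: φr_n = 0.75 × 0.6 × 490 × (0.707 × 14) = 2183 N/mm.
2328 > 2183 → NOT adequate.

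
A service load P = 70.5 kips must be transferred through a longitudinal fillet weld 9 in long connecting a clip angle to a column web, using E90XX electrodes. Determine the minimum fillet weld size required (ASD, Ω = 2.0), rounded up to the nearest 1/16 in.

E90XX → F_EXX = 90 ksi.
Total weld length L = 9 in.
Required throat t_e = P × Ω / (0.6 F_EXX × L) = 70.5 × 2.0 / (0.6 × 90 × 9) = 0.2901 in.
Required leg w = t_e / 0.707 = 0.4104 in → use 7/16 in.

w = 7/16 in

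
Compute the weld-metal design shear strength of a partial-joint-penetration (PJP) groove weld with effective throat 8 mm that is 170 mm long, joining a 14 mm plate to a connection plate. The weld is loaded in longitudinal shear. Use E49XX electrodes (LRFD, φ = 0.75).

E49XX → F_EXX = 490 MPa.
Effective throat (given) t_e = 8 mm.
A_we = 8 × 170 = 1360 mm².
F_nw = 0.6 F_EXX = 294 MPa.
φR_n = 0.75 × 294 × 1360 × 10⁻³ = 299.9 kN.

φR_n ≈ 300 kN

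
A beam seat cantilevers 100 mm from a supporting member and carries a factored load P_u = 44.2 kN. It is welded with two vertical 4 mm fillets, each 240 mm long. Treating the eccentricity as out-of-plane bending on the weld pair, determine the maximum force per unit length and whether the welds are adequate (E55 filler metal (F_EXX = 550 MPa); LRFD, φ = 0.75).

f_max ≈ 248 N/mm; adequate

L_w = 2 × 240 = 480 mm; section modulus (unit throat) S = 2 × L²/6 = 19200 mm².
Direct shear f_v = P/L_w = 44.2×10³/480 = 92.08 N/mm.
Moment M = P × e = 44.2×10³ × 100 = 4420000 N·mm; bending f_b = M/S = 230.2 N/mm.
f_max = √(f_v² + f_b²) = √(92.08² + 230.2²) = 247.9 N/mm.
φr_n = 0.75 × 0.6 × 550 × (0.707 × 4) = 699.9 N/mm → adequate.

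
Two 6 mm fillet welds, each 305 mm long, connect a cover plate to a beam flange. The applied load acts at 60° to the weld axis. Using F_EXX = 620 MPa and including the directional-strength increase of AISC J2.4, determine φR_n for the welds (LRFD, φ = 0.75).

t_e = 0.707 × 6 = 4.242 mm; A_we = 4.242 × 610 = 2588 mm².
Directional factor: 1.0 + 0.5 sin^1.5(60°) = 1.403.
F_nw = 0.6 × 620 × 1.403 = 521.9 MPa.
φR_n = 0.75 × 521.9 × 2588 × 10⁻³ = 1013 kN.

φR_n ≈ 1010 kN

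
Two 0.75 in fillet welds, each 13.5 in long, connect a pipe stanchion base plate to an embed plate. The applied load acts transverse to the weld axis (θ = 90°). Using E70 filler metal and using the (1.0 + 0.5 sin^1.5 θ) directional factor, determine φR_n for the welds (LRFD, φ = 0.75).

φR_n ≈ 676 kip

E70XX → F_EXX = 70 ksi.
t_e = 0.707 × 0.75 = 0.5302 in; A_we = 0.5302 × 27 = 14.32 in².
Directional factor: 1.0 + 0.5 sin^1.5(90°) = 1.5.
F_nw = 0.6 × 70 × 1.5 = 63 ksi.
φR_n = 0.75 × 63 × 14.32 = 676.5 kip.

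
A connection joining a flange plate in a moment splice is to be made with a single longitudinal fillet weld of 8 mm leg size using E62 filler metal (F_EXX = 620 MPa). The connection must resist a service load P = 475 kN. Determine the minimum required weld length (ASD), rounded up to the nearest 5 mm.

L = 455 mm

Throat t_e = 0.707 × 8 = 5.656 mm.
r_n/Ω = (0.6 × 620 × 5.656) / 2.0 = 1052 N/mm = 1.052 kN/mm.
L_req = P / (r_n/Ω) = 475 / 1.052 = 451.5 mm total.
Round up → use L = 455 mm.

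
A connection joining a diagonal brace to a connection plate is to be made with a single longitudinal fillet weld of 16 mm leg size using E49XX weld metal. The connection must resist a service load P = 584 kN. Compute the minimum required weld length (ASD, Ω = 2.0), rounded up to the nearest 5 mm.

E49XX → F_EXX = 490 MPa.
Throat t_e = 0.707 × 16 = 11.31 mm.
r_n/Ω = (0.6 × 490 × 11.31) / 2.0 = 1663 N/mm = 1.663 kN/mm.
L_req = P / (r_n/Ω) = 584 / 1.663 = 351.2 mm total.
Round up → use L = 355 mm.

L = 355 mm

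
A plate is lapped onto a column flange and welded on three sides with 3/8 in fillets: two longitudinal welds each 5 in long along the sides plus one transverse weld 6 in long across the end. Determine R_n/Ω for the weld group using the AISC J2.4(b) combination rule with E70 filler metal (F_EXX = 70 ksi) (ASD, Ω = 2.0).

R_n/Ω ≈ 97.4 kip

t_e = 0.707 × 0.375 = 0.2651 in.
R_nwl = 0.6 × 70 × 0.2651 × 10 = 111.4 kip (longitudinal, 2 welds).
R_nwt = 0.6 × 70 × 0.2651 × 6 = 66.81 kip (transverse, base value).
(i) R_nwl + R_nwt = 178.2 kip; (ii) 0.85 R_nwl + 1.5 R_nwt = 194.9 kip.
R_n = max = 194.9 kip [governs: (ii)]; R_n/Ω = 97.43 kip.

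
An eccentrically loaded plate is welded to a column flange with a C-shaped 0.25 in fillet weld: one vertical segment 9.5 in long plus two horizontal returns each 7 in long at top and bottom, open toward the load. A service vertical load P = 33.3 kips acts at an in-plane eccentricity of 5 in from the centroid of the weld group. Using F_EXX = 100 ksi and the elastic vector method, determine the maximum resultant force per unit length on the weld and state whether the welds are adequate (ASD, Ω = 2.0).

Total weld length L_w = 23.5 in. Treat welds as unit-width lines.
Centroid: x̄ = 2×7×3.5 / 23.5 = 2.085 in from the vertical weld.
Polar moment about centroid: J = I_x + I_y = [9.5³/12 + 2×7×4.75²] + [9.5×2.085² + 2(7³/12 + 7×1.415²)] = 513.8 in³.
Direct shear f_v = P/L_w = 33.3 / 23.5 = 1.417 kip/in (vertical).
Torsion M = P·e = 33.3 × 5 = 166.5 kip·in.
Critical point at (x, y) = (4.915, 4.75) from centroid. f_tx = M·y/J = 1.539 kip/in; f_ty = M·x/J = 1.593 kip/in.
Resultant f_max = √[f_tx² + (f_v + f_ty)²] = √[1.539² + (1.417 + 1.593)²] = 3.38 kip/in.
Capacity per unit length: r_n/Ω = (1/2.0) × 0.6 × 100 × (0.707 × 0.25) = 5.302 kip/in.
3.38 ≤ 5.302 → adequate.

f_max ≈ 3.38 kip/in; adequate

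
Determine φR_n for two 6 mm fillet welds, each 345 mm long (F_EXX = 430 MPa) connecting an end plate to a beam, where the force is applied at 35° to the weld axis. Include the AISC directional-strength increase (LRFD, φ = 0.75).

φR_n ≈ 689 kN

t_e = 0.707 × 6 = 4.242 mm; A_we = 4.242 × 690 = 2927 mm².
Directional factor: 1.0 + 0.5 sin^1.5(35°) = 1.217.
F_nw = 0.6 × 430 × 1.217 = 314 MPa.
φR_n = 0.75 × 314 × 2927 × 10⁻³ = 689.4 kN.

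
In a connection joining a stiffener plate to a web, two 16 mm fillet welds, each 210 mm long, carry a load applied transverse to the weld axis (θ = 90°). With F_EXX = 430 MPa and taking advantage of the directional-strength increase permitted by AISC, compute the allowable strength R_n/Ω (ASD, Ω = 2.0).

R_n/Ω ≈ 919 kN

t_e = 0.707 × 16 = 11.31 mm; A_we = 11.31 × 420 = 4751 mm².
Directional factor: 1.0 + 0.5 sin^1.5(90°) = 1.5.
F_nw = 0.6 × 430 × 1.5 = 387 MPa.
R_n/Ω = (387 × 4751) / 2.0 × 10⁻³ = 919.3 kN.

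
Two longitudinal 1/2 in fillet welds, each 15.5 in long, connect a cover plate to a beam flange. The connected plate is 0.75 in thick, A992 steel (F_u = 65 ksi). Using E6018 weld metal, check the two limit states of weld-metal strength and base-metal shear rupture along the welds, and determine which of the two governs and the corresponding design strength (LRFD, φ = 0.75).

E60XX → F_EXX = 60 ksi.
t_e = 0.707 × 0.5 = 0.3535 in; L = 31 in.
Weld metal: φR_n = 0.75 × 0.6 × 60 × 0.3535 × 31 = 295.9 kips.
Base metal (shear rupture): φR_n = 0.75 × 0.6 × 65 × 0.75 × 31 = 680.1 kips.
Governing: weld metal.

φR_n ≈ 296 kips (weld metal governs)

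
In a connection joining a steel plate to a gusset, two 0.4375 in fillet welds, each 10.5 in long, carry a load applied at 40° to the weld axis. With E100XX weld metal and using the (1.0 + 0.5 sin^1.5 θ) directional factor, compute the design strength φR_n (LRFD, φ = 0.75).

E100XX → F_EXX = 100 ksi.
t_e = 0.707 × 0.4375 = 0.3093 in; A_we = 0.3093 × 21 = 6.496 in².
Directional factor: 1.0 + 0.5 sin^1.5(40°) = 1.258.
F_nw = 0.6 × 100 × 1.258 = 75.46 ksi.
φR_n = 0.75 × 75.46 × 6.496 = 367.6 kips.

φR_n ≈ 368 kips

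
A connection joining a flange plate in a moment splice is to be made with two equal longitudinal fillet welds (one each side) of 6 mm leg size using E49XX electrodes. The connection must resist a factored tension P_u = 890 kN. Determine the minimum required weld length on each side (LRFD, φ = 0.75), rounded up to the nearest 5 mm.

E49XX → F_EXX = 490 MPa.
Throat t_e = 0.707 × 6 = 4.242 mm.
φr_n = 0.75 × 0.6 × 490 × 4.242 × 10⁻³ = 0.9354 kN/mm.
L_req = P_u / φr_n = 890 / 0.9354 = 951.5 mm total.
Per side: 951.5 / 2 = 475.8 mm.
Round up → use L = 480 mm on each side.

L = 480 mm on each side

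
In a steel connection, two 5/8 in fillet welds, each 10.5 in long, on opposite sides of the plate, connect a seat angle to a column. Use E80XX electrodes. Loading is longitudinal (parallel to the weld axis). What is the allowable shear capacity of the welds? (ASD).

R_n/Ω ≈ 223 kips

E80XX → F_EXX = 80 ksi.
Effective throat t_e = 0.707 × 0.625 = 0.4419 in.
Total length L = 21 in; A_we = 0.4419 × 21 = 9.279 in².
F_nw = 0.6 F_EXX = 0.6 × 80 = 48 ksi.
R_n = 48 × 9.279 = 445.4 kips; R_n/Ω = 445.4/2.0 = 222.7 kips.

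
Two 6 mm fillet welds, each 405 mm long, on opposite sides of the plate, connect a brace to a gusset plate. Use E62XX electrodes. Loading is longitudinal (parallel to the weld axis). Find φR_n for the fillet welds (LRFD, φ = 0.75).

φR_n ≈ 959 kN

E62XX → F_EXX = 620 MPa.
Effective throat t_e = 0.707 × 6 = 4.242 mm.
Total length L = 810 mm; A_we = 4.242 × 810 = 3436 mm².
F_nw = 0.6 F_EXX = 0.6 × 620 = 372 MPa.
φR_n = 0.75 × 372 × 3436 × 10⁻³ = 958.6 kN.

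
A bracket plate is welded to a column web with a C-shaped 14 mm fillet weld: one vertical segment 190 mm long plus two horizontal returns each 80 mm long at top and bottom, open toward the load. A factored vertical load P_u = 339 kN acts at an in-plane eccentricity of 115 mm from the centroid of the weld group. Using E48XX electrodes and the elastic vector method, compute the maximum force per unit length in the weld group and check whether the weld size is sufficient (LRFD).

f_max ≈ 2630 N/mm; NOT adequate

E48XX → F_EXX = 480 MPa.
Total weld length L_w = 350 mm. Treat welds as unit-width lines.
Centroid: x̄ = 2×80×40 / 350 = 18.29 mm from the vertical weld.
Polar moment about centroid: J = I_x + I_y = [190³/12 + 2×80×95²] + [190×18.29² + 2(80³/12 + 80×21.71²)] = 2240000 mm³.
Direct shear f_v = P/L_w = 339×10³ / 350 = 968.6 N/mm (vertical).
Torsion M = P·e = 339×10³ × 115 = 38985000 N·mm.
Critical point at (x, y) = (61.71, 95) from centroid. f_tx = M·y/J = 1653 N/mm; f_ty = M·x/J = 1074 N/mm.
Resultant f_max = √[f_tx² + (f_v + f_ty)²] = √[1653² + (968.6 + 1074)²] = 2628 N/mm.
Capacity per unit length: φr_n = 0.75 × 0.6 × 480 × (0.707 × 14) = 2138 N/mm.
2628 > 2138 → NOT adequate.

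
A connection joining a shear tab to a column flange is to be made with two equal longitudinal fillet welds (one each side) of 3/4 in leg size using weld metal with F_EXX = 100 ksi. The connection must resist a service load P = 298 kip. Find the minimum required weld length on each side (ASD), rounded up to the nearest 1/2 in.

Throat t_e = 0.707 × 0.75 = 0.5302 in.
r_n/Ω = (0.6 × 100 × 0.5302) / 2.0 = 15.91 kip/in.
L_req = P / (r_n/Ω) = 298 / 15.91 = 18.73 in total.
Per side: 18.73 / 2 = 9.367 in.
Round up → use L = 9.5 in on each side.

L = 9.5 in on each side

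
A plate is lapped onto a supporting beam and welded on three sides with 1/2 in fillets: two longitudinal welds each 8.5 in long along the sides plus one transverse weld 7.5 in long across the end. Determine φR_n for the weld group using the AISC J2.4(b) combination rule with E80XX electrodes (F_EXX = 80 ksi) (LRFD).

φR_n ≈ 327 kip

t_e = 0.707 × 0.5 = 0.3535 in.
R_nwl = 0.6 × 80 × 0.3535 × 17 = 288.5 kip (longitudinal, 2 welds).
R_nwt = 0.6 × 80 × 0.3535 × 7.5 = 127.3 kip (transverse, base value).
(i) R_nwl + R_nwt = 415.7 kip; (ii) 0.85 R_nwl + 1.5 R_nwt = 436.1 kip.
R_n = max = 436.1 kip [governs: (ii)]; φR_n = 327.1 kip.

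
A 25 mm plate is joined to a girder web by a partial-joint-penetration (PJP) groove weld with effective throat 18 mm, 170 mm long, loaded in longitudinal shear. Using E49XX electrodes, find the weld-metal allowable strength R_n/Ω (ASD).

R_n/Ω ≈ 450 kN

E49XX → F_EXX = 490 MPa.
Effective throat (given) t_e = 18 mm.
A_we = 18 × 170 = 3060 mm².
F_nw = 0.6 F_EXX = 294 MPa.
R_n/Ω = (294 × 3060) / 2.0 × 10⁻³ = 449.8 kN.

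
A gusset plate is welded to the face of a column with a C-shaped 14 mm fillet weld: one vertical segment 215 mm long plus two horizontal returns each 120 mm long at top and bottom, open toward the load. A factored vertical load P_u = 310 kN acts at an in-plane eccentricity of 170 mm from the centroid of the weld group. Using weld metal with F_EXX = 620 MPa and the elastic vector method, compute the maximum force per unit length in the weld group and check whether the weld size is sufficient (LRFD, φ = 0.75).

f_max ≈ 2200 N/mm; adequate

Total weld length L_w = 455 mm. Treat welds as unit-width lines.
Centroid: x̄ = 2×120×60 / 455 = 31.65 mm from the vertical weld.
Polar moment about centroid: J = I_x + I_y = [215³/12 + 2×120×107.5²] + [215×31.65² + 2(120³/12 + 120×28.35²)] = 4298000 mm³.
Direct shear f_v = P/L_w = 310×10³ / 455 = 681.3 N/mm (vertical).
Torsion M = P·e = 310×10³ × 170 = 52700000 N·mm.
Critical point at (x, y) = (88.35, 107.5) from centroid. f_tx = M·y/J = 1318 N/mm; f_ty = M·x/J = 1083 N/mm.
Resultant f_max = √[f_tx² + (f_v + f_ty)²] = √[1318² + (681.3 + 1083)²] = 2203 N/mm.
Capacity per unit length: φr_n = 0.75 × 0.6 × 620 × (0.707 × 14) = 2762 N/mm.
2203 ≤ 2762 → adequate.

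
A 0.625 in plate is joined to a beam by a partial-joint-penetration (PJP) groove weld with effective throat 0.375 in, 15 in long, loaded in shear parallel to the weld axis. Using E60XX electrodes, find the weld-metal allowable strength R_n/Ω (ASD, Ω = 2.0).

E60XX → F_EXX = 60 ksi.
Effective throat (given) t_e = 0.375 in.
A_we = 0.375 × 15 = 5.625 in².
F_nw = 0.6 F_EXX = 36 ksi.
R_n/Ω = (36 × 5.625) / 2.0 = 101.2 kips.

R_n/Ω ≈ 101 kips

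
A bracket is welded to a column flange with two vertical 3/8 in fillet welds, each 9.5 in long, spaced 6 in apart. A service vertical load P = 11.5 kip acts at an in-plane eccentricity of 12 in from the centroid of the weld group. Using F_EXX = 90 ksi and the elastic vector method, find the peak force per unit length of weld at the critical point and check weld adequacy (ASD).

Total weld length L_w = 19 in. Treat welds as unit-width lines.
Polar moment about centroid: J = 2[d³/12 + d(b/2)²] = 2[9.5³/12 + 9.5×3²] = 313.9 in³.
Direct shear f_v = P/L_w = 11.5 / 19 = 0.6053 kip/in (vertical).
Torsion M = P·e = 11.5 × 12 = 138 kip·in.
Critical point at (x, y) = (3, 4.75) from centroid. f_tx = M·y/J = 2.088 kip/in; f_ty = M·x/J = 1.319 kip/in.
Resultant f_max = √[f_tx² + (f_v + f_ty)²] = √[2.088² + (0.6053 + 1.319)²] = 2.84 kip/in.
Capacity per unit length: r_n/Ω = (1/2.0) × 0.6 × 90 × (0.707 × 0.375) = 7.158 kip/in.
2.84 ≤ 7.158 → adequate.

f_max ≈ 2.84 kip/in; adequate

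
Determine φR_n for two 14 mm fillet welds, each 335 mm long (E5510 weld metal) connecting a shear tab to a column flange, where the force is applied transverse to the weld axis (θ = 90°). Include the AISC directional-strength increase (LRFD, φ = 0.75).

φR_n ≈ 2460 kN

E55XX → F_EXX = 550 MPa.
t_e = 0.707 × 14 = 9.898 mm; A_we = 9.898 × 670 = 6632 mm².
Directional factor: 1.0 + 0.5 sin^1.5(90°) = 1.5.
F_nw = 0.6 × 550 × 1.5 = 495 MPa.
φR_n = 0.75 × 495 × 6632 × 10⁻³ = 2462 kN.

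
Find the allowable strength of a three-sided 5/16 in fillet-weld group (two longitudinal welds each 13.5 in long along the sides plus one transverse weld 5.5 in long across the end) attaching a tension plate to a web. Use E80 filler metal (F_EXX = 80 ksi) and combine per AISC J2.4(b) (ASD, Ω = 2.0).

t_e = 0.707 × 0.3125 = 0.2209 in.
R_nwl = 0.6 × 80 × 0.2209 × 27 = 286.3 kips (longitudinal, 2 welds).
R_nwt = 0.6 × 80 × 0.2209 × 5.5 = 58.33 kips (transverse, base value).
(i) R_nwl + R_nwt = 344.7 kips; (ii) 0.85 R_nwl + 1.5 R_nwt = 330.9 kips.
R_n = max = 344.7 kips [governs: (i)]; R_n/Ω = 172.3 kips.

R_n/Ω ≈ 172 kips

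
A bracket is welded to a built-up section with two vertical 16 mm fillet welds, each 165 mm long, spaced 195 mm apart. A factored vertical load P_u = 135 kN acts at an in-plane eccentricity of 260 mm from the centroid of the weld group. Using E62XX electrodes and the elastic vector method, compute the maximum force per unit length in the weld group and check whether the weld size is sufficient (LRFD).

E62XX → F_EXX = 620 MPa.
Total weld length L_w = 330 mm. Treat welds as unit-width lines.
Polar moment about centroid: J = 2[d³/12 + d(b/2)²] = 2[165³/12 + 165×97.5²] = 3886000 mm³.
Direct shear f_v = P/L_w = 135×10³ / 330 = 409.1 N/mm (vertical).
Torsion M = P·e = 135×10³ × 260 = 35100000 N·mm.
Critical point at (x, y) = (97.5, 82.5) from centroid. f_tx = M·y/J = 745.2 N/mm; f_ty = M·x/J = 880.7 N/mm.
Resultant f_max = √[f_tx² + (f_v + f_ty)²] = √[745.2² + (409.1 + 880.7)²] = 1490 N/mm.
Capacity per unit length: φr_n = 0.75 × 0.6 × 620 × (0.707 × 16) = 3156 N/mm.
1490 ≤ 3156 → adequate.

f_max ≈ 1490 N/mm; adequate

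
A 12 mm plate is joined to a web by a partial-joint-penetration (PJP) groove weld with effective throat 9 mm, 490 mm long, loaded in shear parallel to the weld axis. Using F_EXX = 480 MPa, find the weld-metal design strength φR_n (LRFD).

Effective throat (given) t_e = 9 mm.
A_we = 9 × 490 = 4410 mm².
F_nw = 0.6 F_EXX = 288 MPa.
φR_n = 0.75 × 288 × 4410 × 10⁻³ = 952.6 kN.

φR_n ≈ 953 kN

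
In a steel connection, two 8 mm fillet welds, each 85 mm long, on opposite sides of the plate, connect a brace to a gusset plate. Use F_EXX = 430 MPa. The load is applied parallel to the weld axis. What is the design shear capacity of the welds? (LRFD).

φR_n ≈ 186 kN

Effective throat t_e = 0.707 × 8 = 5.656 mm.
Total length L = 170 mm; A_we = 5.656 × 170 = 961.5 mm².
F_nw = 0.6 F_EXX = 0.6 × 430 = 258 MPa.
φR_n = 0.75 × 258 × 961.5 × 10⁻³ = 186.1 kN.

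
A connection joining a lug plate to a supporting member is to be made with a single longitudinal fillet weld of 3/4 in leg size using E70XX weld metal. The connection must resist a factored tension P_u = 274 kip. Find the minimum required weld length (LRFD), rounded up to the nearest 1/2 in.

E70XX → F_EXX = 70 ksi.
Throat t_e = 0.707 × 0.75 = 0.5302 in.
φr_n = 0.75 × 0.6 × 70 × 0.5302 = 16.7 kip/in.
L_req = P_u / φr_n = 274 / 16.7 = 16.4 in total.
Round up → use L = 16.5 in.

L = 16.5 in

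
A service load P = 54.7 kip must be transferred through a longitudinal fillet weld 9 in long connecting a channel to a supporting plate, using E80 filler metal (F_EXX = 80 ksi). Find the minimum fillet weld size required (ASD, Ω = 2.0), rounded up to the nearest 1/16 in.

Total weld length L = 9 in.
Required throat t_e = P × Ω / (0.6 F_EXX × L) = 54.7 × 2.0 / (0.6 × 80 × 9) = 0.2532 in.
Required leg w = t_e / 0.707 = 0.3582 in → use 3/8 in.

w = 3/8 in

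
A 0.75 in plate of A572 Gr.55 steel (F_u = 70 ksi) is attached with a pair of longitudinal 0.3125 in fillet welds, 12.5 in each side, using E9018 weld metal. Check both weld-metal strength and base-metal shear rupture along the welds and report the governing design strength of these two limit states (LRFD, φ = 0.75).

φR_n ≈ 224 kip (weld metal governs)

E90XX → F_EXX = 90 ksi.
t_e = 0.707 × 0.3125 = 0.2209 in; L = 25 in.
Weld metal: φR_n = 0.75 × 0.6 × 90 × 0.2209 × 25 = 223.7 kip.
Base metal (shear rupture): φR_n = 0.75 × 0.6 × 70 × 0.75 × 25 = 590.6 kip.
Governing: weld metal.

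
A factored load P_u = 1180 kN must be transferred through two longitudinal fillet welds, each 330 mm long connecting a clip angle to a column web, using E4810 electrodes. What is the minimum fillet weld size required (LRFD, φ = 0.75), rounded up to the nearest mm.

E48XX → F_EXX = 480 MPa.
Total weld length L = 660 mm.
Required throat t_e = P_u / (φ × 0.6 F_EXX × L) = 1180 / (0.75 × 0.6 × 480 × 660 × 10⁻³) = 8.277 mm.
Required leg w = t_e / 0.707 = 11.71 mm → use 12 mm.

w = 12 mm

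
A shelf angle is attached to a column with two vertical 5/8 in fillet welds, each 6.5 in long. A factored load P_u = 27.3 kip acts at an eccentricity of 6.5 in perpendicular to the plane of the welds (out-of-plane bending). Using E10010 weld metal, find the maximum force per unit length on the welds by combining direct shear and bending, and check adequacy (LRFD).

f_max ≈ 12.8 kip/in; adequate

E100XX → F_EXX = 100 ksi.
L_w = 2 × 6.5 = 13 in; section modulus (unit throat) S = 2 × L²/6 = 14.08 in².
Direct shear f_v = P/L_w = 27.3/13 = 2.1 kip/in.
Moment M = P × e = 27.3 × 6.5 = 177.45 kip·in; bending f_b = M/S = 12.6 kip/in.
f_max = √(f_v² + f_b²) = √(2.1² + 12.6²) = 12.77 kip/in.
φr_n = 0.75 × 0.6 × 100 × (0.707 × 0.625) = 19.88 kip/in → adequate.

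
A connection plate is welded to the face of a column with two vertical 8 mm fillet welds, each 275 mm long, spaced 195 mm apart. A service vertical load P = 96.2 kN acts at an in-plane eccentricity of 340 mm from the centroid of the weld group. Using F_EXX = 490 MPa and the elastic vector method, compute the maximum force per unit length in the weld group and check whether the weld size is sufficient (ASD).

Total weld length L_w = 550 mm. Treat welds as unit-width lines.
Polar moment about centroid: J = 2[d³/12 + d(b/2)²] = 2[275³/12 + 275×97.5²] = 8695000 mm³.
Direct shear f_v = P/L_w = 96.2×10³ / 550 = 174.9 N/mm (vertical).
Torsion M = P·e = 96.2×10³ × 340 = 32708000 N·mm.
Critical point at (x, y) = (97.5, 137.5) from centroid. f_tx = M·y/J = 517.3 N/mm; f_ty = M·x/J = 366.8 N/mm.
Resultant f_max = √[f_tx² + (f_v + f_ty)²] = √[517.3² + (174.9 + 366.8)²] = 749 N/mm.
Capacity per unit length: r_n/Ω = (1/2.0) × 0.6 × 490 × (0.707 × 8) = 831.4 N/mm.
749 ≤ 831.4 → adequate.

f_max ≈ 749 N/mm; adequate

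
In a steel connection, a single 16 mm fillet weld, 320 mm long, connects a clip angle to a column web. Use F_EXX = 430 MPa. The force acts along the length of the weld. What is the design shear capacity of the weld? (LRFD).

φR_n ≈ 700 kN

Effective throat t_e = 0.707 × 16 = 11.31 mm.
Total length L = 320 mm; A_we = 11.31 × 320 = 3620 mm².
F_nw = 0.6 F_EXX = 0.6 × 430 = 258 MPa.
φR_n = 0.75 × 258 × 3620 × 10⁻³ = 700.4 kN.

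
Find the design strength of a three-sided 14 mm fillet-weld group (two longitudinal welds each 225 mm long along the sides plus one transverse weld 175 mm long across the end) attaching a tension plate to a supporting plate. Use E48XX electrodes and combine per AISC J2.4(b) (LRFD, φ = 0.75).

φR_n ≈ 1380 kN

E48XX → F_EXX = 480 MPa.
t_e = 0.707 × 14 = 9.898 mm.
R_nwl = 0.6 × 480 × 9.898 × 450 × 10⁻³ = 1283 kN (longitudinal, 2 welds).
R_nwt = 0.6 × 480 × 9.898 × 175 × 10⁻³ = 498.9 kN (transverse, base value).
(i) R_nwl + R_nwt = 1782 kN; (ii) 0.85 R_nwl + 1.5 R_nwt = 1839 kN.
R_n = max = 1839 kN [governs: (ii)]; φR_n = 1379 kN.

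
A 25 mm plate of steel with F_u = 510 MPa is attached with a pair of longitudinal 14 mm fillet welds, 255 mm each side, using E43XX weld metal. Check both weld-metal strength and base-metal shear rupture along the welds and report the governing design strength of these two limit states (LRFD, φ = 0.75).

φR_n ≈ 977 kN (weld metal governs)

E43XX → F_EXX = 430 MPa.
t_e = 0.707 × 14 = 9.898 mm; L = 510 mm.
Weld metal: φR_n = 0.75 × 0.6 × 430 × 9.898 × 510 × 10⁻³ = 976.8 kN.
Base metal (shear rupture): φR_n = 0.75 × 0.6 × 510 × 25 × 510 × 10⁻³ = 2926 kN.
Governing: weld metal.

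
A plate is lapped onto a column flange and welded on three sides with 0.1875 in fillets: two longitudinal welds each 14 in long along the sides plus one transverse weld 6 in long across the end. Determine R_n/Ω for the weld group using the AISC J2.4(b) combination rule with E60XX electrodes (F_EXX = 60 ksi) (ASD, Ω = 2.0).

t_e = 0.707 × 0.1875 = 0.1326 in.
R_nwl = 0.6 × 60 × 0.1326 × 28 = 133.6 kip (longitudinal, 2 welds).
R_nwt = 0.6 × 60 × 0.1326 × 6 = 28.63 kip (transverse, base value).
(i) R_nwl + R_nwt = 162.3 kip; (ii) 0.85 R_nwl + 1.5 R_nwt = 156.5 kip.
R_n = max = 162.3 kip [governs: (i)]; R_n/Ω = 81.13 kip.

R_n/Ω ≈ 81.1 kip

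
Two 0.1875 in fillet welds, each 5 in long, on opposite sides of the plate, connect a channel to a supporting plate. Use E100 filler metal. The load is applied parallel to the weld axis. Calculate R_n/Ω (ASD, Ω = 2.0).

R_n/Ω ≈ 39.8 kip

E100XX → F_EXX = 100 ksi.
Effective throat t_e = 0.707 × 0.1875 = 0.1326 in.
Total length L = 10 in; A_we = 0.1326 × 10 = 1.326 in².
F_nw = 0.6 F_EXX = 0.6 × 100 = 60 ksi.
R_n = 60 × 1.326 = 79.54 kip; R_n/Ω = 79.54/2.0 = 39.77 kip.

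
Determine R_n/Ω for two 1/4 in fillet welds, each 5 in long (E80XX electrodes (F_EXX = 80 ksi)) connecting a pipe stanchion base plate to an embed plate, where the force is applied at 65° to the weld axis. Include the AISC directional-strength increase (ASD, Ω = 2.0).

R_n/Ω ≈ 60.7 kip

t_e = 0.707 × 0.25 = 0.1767 in; A_we = 0.1767 × 10 = 1.767 in².
Directional factor: 1.0 + 0.5 sin^1.5(65°) = 1.431.
F_nw = 0.6 × 80 × 1.431 = 68.71 ksi.
R_n/Ω = (68.71 × 1.767) / 2.0 = 60.72 kip.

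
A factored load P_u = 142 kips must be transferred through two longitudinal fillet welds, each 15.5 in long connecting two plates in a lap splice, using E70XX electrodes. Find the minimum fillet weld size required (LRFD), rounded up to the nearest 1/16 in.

E70XX → F_EXX = 70 ksi.
Total weld length L = 31 in.
Required throat t_e = P_u / (φ × 0.6 F_EXX × L) = 142 / (0.75 × 0.6 × 70 × 31) = 0.1454 in.
Required leg w = t_e / 0.707 = 0.2057 in → use 1/4 in.

w = 1/4 in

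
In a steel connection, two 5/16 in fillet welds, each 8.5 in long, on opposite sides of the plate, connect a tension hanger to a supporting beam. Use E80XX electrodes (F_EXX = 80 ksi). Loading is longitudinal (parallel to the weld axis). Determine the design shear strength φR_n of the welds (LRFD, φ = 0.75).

φR_n ≈ 135 kips

Effective throat t_e = 0.707 × 0.3125 = 0.2209 in.
Total length L = 17 in; A_we = 0.2209 × 17 = 3.756 in².
F_nw = 0.6 F_EXX = 0.6 × 80 = 48 ksi.
φR_n = 0.75 × 48 × 3.756 = 135.2 kips.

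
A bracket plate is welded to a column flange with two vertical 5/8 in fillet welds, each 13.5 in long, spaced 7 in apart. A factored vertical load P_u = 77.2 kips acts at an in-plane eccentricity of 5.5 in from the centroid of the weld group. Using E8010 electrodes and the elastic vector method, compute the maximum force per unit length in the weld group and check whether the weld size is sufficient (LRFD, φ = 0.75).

E80XX → F_EXX = 80 ksi.
Total weld length L_w = 27 in. Treat welds as unit-width lines.
Polar moment about centroid: J = 2[d³/12 + d(b/2)²] = 2[13.5³/12 + 13.5×3.5²] = 740.8 in³.
Direct shear f_v = P/L_w = 77.2 / 27 = 2.859 kip/in (vertical).
Torsion M = P·e = 77.2 × 5.5 = 424.6 kip·in.
Critical point at (x, y) = (3.5, 6.75) from centroid. f_tx = M·y/J = 3.869 kip/in; f_ty = M·x/J = 2.006 kip/in.
Resultant f_max = √[f_tx² + (f_v + f_ty)²] = √[3.869² + (2.859 + 2.006)²] = 6.216 kip/in.
Capacity per unit length: φr_n = 0.75 × 0.6 × 80 × (0.707 × 0.625) = 15.91 kip/in.
6.216 ≤ 15.91 → adequate.

f_max ≈ 6.22 kip/in; adequate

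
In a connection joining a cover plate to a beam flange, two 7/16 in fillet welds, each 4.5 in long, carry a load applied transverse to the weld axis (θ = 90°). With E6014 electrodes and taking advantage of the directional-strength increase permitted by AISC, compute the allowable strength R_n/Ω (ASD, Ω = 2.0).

E60XX → F_EXX = 60 ksi.
t_e = 0.707 × 0.4375 = 0.3093 in; A_we = 0.3093 × 9 = 2.784 in².
Directional factor: 1.0 + 0.5 sin^1.5(90°) = 1.5.
F_nw = 0.6 × 60 × 1.5 = 54 ksi.
R_n/Ω = (54 × 2.784) / 2.0 = 75.16 kip.

R_n/Ω ≈ 75.2 kip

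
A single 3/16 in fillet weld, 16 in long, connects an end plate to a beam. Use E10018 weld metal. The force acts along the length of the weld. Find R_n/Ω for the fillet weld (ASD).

E100XX → F_EXX = 100 ksi.
Effective throat t_e = 0.707 × 0.1875 = 0.1326 in.
Total length L = 16 in; A_we = 0.1326 × 16 = 2.121 in².
F_nw = 0.6 F_EXX = 0.6 × 100 = 60 ksi.
R_n = 60 × 2.121 = 127.3 kips; R_n/Ω = 127.3/2.0 = 63.63 kips.

R_n/Ω ≈ 63.6 kips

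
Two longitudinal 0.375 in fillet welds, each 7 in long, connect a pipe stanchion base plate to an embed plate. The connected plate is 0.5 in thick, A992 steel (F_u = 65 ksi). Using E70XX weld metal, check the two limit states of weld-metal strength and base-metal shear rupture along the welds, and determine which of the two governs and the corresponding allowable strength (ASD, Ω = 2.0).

R_n/Ω ≈ 77.9 kips (weld metal governs)

E70XX → F_EXX = 70 ksi.
t_e = 0.707 × 0.375 = 0.2651 in; L = 14 in.
Weld metal: R_n/Ω = (1/2.0) × 0.6 × 70 × 0.2651 × 14 = 77.95 kips.
Base metal (shear rupture): R_n/Ω = (1/2.0) × 0.6 × 65 × 0.5 × 14 = 136.5 kips.
Governing: weld metal.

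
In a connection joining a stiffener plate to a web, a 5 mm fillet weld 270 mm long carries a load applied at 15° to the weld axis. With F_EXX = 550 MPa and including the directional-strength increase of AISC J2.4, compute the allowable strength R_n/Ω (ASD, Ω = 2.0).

t_e = 0.707 × 5 = 3.535 mm; A_we = 3.535 × 270 = 954.4 mm².
Directional factor: 1.0 + 0.5 sin^1.5(15°) = 1.066.
F_nw = 0.6 × 550 × 1.066 = 351.7 MPa.
R_n/Ω = (351.7 × 954.4) / 2.0 × 10⁻³ = 167.9 kN.

R_n/Ω ≈ 168 kN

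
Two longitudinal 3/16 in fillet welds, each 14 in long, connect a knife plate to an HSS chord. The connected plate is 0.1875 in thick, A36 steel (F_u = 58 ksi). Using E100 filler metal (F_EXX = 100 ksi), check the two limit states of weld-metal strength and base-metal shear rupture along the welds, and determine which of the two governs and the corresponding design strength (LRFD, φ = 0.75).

t_e = 0.707 × 0.1875 = 0.1326 in; L = 28 in.
Weld metal: φR_n = 0.75 × 0.6 × 100 × 0.1326 × 28 = 167 kips.
Base metal (shear rupture): φR_n = 0.75 × 0.6 × 58 × 0.1875 × 28 = 137 kips.
Governing: base-metal shear rupture.

φR_n ≈ 137 kips (base-metal shear rupture governs)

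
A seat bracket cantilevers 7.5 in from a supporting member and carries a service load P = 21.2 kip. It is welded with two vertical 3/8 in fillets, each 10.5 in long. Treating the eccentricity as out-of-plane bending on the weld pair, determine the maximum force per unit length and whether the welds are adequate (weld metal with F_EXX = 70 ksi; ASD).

f_max ≈ 4.44 kip/in; adequate

L_w = 2 × 10.5 = 21 in; section modulus (unit throat) S = 2 × L²/6 = 36.75 in².
Direct shear f_v = P/L_w = 21.2/21 = 1.01 kip/in.
Moment M = P × e = 21.2 × 7.5 = 159 kip·in; bending f_b = M/S = 4.327 kip/in.
f_max = √(f_v² + f_b²) = √(1.01² + 4.327²) = 4.443 kip/in.
r_n/Ω = (1/2.0) × 0.6 × 70 × (0.707 × 0.375) = 5.568 kip/in → adequate.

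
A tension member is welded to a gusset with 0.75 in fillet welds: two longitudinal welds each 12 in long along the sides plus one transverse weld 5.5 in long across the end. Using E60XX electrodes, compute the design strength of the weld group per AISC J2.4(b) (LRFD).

E60XX → F_EXX = 60 ksi.
t_e = 0.707 × 0.75 = 0.5302 in.
R_nwl = 0.6 × 60 × 0.5302 × 24 = 458.1 kip (longitudinal, 2 welds).
R_nwt = 0.6 × 60 × 0.5302 × 5.5 = 105 kip (transverse, base value).
(i) R_nwl + R_nwt = 563.1 kip; (ii) 0.85 R_nwl + 1.5 R_nwt = 546.9 kip.
R_n = max = 563.1 kip [governs: (i)]; φR_n = 422.3 kip.

φR_n ≈ 422 kip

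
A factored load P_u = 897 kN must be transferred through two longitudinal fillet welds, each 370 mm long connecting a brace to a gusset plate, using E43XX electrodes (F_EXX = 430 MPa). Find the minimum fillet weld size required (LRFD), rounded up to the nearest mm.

Total weld length L = 740 mm.
Required throat t_e = P_u / (φ × 0.6 F_EXX × L) = 897 / (0.75 × 0.6 × 430 × 740 × 10⁻³) = 6.264 mm.
Required leg w = t_e / 0.707 = 8.861 mm → use 9 mm.

w = 9 mm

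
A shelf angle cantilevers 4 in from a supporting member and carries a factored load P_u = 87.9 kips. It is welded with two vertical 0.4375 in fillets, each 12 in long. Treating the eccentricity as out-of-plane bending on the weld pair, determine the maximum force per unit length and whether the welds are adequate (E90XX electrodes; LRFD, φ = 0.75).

f_max ≈ 8.19 kip/in; adequate

E90XX → F_EXX = 90 ksi.
L_w = 2 × 12 = 24 in; section modulus (unit throat) S = 2 × L²/6 = 48 in².
Direct shear f_v = P/L_w = 87.9/24 = 3.663 kip/in.
Moment M = P × e = 87.9 × 4 = 351.6 kip·in; bending f_b = M/S = 7.325 kip/in.
f_max = √(f_v² + f_b²) = √(3.663² + 7.325²) = 8.19 kip/in.
φr_n = 0.75 × 0.6 × 90 × (0.707 × 0.4375) = 12.53 kip/in → adequate.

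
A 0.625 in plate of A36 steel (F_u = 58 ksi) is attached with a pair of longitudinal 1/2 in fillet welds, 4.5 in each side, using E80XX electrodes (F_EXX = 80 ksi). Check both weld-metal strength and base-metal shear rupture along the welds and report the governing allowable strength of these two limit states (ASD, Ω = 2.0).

t_e = 0.707 × 0.5 = 0.3535 in; L = 9 in.
Weld metal: R_n/Ω = (1/2.0) × 0.6 × 80 × 0.3535 × 9 = 76.36 kip.
Base metal (shear rupture): R_n/Ω = (1/2.0) × 0.6 × 58 × 0.625 × 9 = 97.88 kip.
Governing: weld metal.

R_n/Ω ≈ 76.4 kip (weld metal governs)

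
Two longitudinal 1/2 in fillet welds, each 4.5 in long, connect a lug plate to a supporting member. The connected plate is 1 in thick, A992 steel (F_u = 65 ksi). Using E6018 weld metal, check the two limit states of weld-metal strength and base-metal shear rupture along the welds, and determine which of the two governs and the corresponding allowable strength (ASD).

R_n/Ω ≈ 57.3 kips (weld metal governs)

E60XX → F_EXX = 60 ksi.
t_e = 0.707 × 0.5 = 0.3535 in; L = 9 in.
Weld metal: R_n/Ω = (1/2.0) × 0.6 × 60 × 0.3535 × 9 = 57.27 kips.
Base metal (shear rupture): R_n/Ω = (1/2.0) × 0.6 × 65 × 1 × 9 = 175.5 kips.
Governing: weld metal.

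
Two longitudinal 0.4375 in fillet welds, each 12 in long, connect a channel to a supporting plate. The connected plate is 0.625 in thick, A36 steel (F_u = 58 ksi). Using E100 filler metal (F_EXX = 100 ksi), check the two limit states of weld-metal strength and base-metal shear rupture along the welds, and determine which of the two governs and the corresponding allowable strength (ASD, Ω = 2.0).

t_e = 0.707 × 0.4375 = 0.3093 in; L = 24 in.
Weld metal: R_n/Ω = (1/2.0) × 0.6 × 100 × 0.3093 × 24 = 222.7 kip.
Base metal (shear rupture): R_n/Ω = (1/2.0) × 0.6 × 58 × 0.625 × 24 = 261 kip.
Governing: weld metal.

R_n/Ω ≈ 223 kip (weld metal governs)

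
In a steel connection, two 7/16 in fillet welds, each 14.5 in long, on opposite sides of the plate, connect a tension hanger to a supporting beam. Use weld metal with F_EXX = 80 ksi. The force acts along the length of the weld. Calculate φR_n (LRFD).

Effective throat t_e = 0.707 × 0.4375 = 0.3093 in.
Total length L = 29 in; A_we = 0.3093 × 29 = 8.97 in².
F_nw = 0.6 F_EXX = 0.6 × 80 = 48 ksi.
φR_n = 0.75 × 48 × 8.97 = 322.9 kips.

φR_n ≈ 323 kips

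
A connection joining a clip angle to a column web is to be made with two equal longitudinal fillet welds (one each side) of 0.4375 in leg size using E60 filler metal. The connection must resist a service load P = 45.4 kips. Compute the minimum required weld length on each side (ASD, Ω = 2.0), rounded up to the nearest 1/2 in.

E60XX → F_EXX = 60 ksi.
Throat t_e = 0.707 × 0.4375 = 0.3093 in.
r_n/Ω = (0.6 × 60 × 0.3093) / 2.0 = 5.568 kip/in.
L_req = P / (r_n/Ω) = 45.4 / 5.568 = 8.154 in total.
Per side: 8.154 / 2 = 4.077 in.
Round up → use L = 4.5 in on each side.

L = 4.5 in on each side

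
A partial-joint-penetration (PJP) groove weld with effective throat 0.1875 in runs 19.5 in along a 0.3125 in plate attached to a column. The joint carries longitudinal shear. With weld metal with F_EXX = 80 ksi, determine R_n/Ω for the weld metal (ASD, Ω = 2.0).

Effective throat (given) t_e = 0.1875 in.
A_we = 0.1875 × 19.5 = 3.656 in².
F_nw = 0.6 F_EXX = 48 ksi.
R_n/Ω = (48 × 3.656) / 2.0 = 87.75 kips.

R_n/Ω ≈ 87.8 kips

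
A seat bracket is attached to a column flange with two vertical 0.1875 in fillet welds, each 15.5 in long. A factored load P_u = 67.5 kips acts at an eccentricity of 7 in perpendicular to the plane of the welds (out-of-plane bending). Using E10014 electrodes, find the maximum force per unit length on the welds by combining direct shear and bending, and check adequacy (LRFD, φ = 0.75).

f_max ≈ 6.29 kip/in; NOT adequate

E100XX → F_EXX = 100 ksi.
L_w = 2 × 15.5 = 31 in; section modulus (unit throat) S = 2 × L²/6 = 80.08 in².
Direct shear f_v = P/L_w = 67.5/31 = 2.177 kip/in.
Moment M = P × e = 67.5 × 7 = 472.5 kip·in; bending f_b = M/S = 5.9 kip/in.
f_max = √(f_v² + f_b²) = √(2.177² + 5.9²) = 6.289 kip/in.
φr_n = 0.75 × 0.6 × 100 × (0.707 × 0.1875) = 5.965 kip/in → NOT adequate.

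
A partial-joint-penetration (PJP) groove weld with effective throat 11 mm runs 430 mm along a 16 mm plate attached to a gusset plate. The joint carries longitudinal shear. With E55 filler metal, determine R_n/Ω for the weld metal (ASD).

R_n/Ω ≈ 780 kN

E55XX → F_EXX = 550 MPa.
Effective throat (given) t_e = 11 mm.
A_we = 11 × 430 = 4730 mm².
F_nw = 0.6 F_EXX = 330 MPa.
R_n/Ω = (330 × 4730) / 2.0 × 10⁻³ = 780.5 kN.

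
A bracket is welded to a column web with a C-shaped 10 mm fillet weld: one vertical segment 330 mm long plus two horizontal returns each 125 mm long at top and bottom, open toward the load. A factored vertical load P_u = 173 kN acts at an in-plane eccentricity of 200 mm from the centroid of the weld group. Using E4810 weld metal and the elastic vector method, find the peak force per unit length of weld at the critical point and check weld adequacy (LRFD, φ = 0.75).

E48XX → F_EXX = 480 MPa.
Total weld length L_w = 580 mm. Treat welds as unit-width lines.
Centroid: x̄ = 2×125×62.5 / 580 = 26.94 mm from the vertical weld.
Polar moment about centroid: J = I_x + I_y = [330³/12 + 2×125×165²] + [330×26.94² + 2(125³/12 + 125×35.56²)] = 10680000 mm³.
Direct shear f_v = P/L_w = 173×10³ / 580 = 298.3 N/mm (vertical).
Torsion M = P·e = 173×10³ × 200 = 34600000 N·mm.
Critical point at (x, y) = (98.06, 165) from centroid. f_tx = M·y/J = 534.4 N/mm; f_ty = M·x/J = 317.6 N/mm.
Resultant f_max = √[f_tx² + (f_v + f_ty)²] = √[534.4² + (298.3 + 317.6)²] = 815.5 N/mm.
Capacity per unit length: φr_n = 0.75 × 0.6 × 480 × (0.707 × 10) = 1527 N/mm.
815.5 ≤ 1527 → adequate.

f_max ≈ 815 N/mm; adequate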